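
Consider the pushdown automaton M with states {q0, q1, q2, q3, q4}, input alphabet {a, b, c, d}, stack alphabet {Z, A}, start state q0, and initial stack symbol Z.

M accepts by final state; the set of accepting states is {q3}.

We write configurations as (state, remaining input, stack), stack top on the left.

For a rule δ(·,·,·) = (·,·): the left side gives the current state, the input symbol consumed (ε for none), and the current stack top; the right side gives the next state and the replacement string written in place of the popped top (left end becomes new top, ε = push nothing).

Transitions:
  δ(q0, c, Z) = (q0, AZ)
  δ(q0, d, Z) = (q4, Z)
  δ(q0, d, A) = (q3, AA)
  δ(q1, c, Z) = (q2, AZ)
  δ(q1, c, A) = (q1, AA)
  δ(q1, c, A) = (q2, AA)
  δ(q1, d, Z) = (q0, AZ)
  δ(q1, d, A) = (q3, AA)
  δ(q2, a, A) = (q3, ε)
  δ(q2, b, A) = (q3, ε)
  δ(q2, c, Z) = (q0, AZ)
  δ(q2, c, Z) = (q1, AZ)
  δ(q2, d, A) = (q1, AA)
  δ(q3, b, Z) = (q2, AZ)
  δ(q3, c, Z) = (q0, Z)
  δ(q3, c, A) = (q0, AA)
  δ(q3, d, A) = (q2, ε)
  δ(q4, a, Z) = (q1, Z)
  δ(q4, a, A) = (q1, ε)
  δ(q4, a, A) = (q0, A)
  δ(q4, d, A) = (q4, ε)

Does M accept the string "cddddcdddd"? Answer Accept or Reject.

One accepting computation: (q0, cddddcdddd, Z) ⊢ (q0, ddddcdddd, AZ) ⊢ (q3, dddcdddd, AAZ) ⊢ (q2, ddcdddd, AZ) ⊢ (q1, dcdddd, AAZ) ⊢ (q3, cdddd, AAAZ) ⊢ (q0, dddd, AAAAZ) ⊢ (q3, ddd, AAAAAZ) ⊢ (q2, dd, AAAAZ) ⊢ (q1, d, AAAAAZ) ⊢ (q3, ε, AAAAAAZ)
All input consumed and state q3 ∈ F.

Accept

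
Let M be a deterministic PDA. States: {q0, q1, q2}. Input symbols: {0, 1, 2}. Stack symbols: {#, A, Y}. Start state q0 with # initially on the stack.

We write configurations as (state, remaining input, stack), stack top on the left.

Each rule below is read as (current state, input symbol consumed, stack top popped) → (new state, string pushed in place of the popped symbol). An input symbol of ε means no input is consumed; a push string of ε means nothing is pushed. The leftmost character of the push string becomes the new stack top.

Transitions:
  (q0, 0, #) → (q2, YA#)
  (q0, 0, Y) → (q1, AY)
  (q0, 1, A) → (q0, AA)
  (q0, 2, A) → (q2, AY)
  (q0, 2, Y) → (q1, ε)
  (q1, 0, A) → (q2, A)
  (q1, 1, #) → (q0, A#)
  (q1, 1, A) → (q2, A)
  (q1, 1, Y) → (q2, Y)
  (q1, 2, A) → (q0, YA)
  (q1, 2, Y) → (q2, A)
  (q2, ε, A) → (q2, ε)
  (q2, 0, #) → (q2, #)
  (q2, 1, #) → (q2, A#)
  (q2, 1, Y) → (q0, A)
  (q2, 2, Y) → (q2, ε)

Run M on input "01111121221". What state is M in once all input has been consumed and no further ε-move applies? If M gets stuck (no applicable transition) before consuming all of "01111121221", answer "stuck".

q2

(q0, 01111121221, #)
  read 0, top #: go to q2, push YA# → (q2, 1111121221, YA#)
  read 1, top Y: go to q0, push A → (q0, 111121221, AA#)
  read 1, top A: go to q0, push AA → (q0, 11121221, AAA#)
  read 1, top A: go to q0, push AA → (q0, 1121221, AAAA#)
  read 1, top A: go to q0, push AA → (q0, 121221, AAAAA#)
  read 1, top A: go to q0, push AA → (q0, 21221, AAAAAA#)
  read 2, top A: go to q2, push AY → (q2, 1221, AYAAAAA#)
  ε-move, top A: go to q2, push ε → (q2, 1221, YAAAAA#)
  read 1, top Y: go to q0, push A → (q0, 221, AAAAAA#)
  read 2, top A: go to q2, push AY → (q2, 21, AYAAAAA#)
  ε-move, top A: go to q2, push ε → (q2, 21, YAAAAA#)
  read 2, top Y: go to q2, push ε → (q2, 1, AAAAA#)
  ε-move, top A: go to q2, push ε → (q2, 1, AAAA#)
  ε-move, top A: go to q2, push ε → (q2, 1, AAA#)
  ε-move, top A: go to q2, push ε → (q2, 1, AA#)
  ε-move, top A: go to q2, push ε → (q2, 1, A#)
  ε-move, top A: go to q2, push ε → (q2, 1, #)
  read 1, top #: go to q2, push A# → (q2, ε, A#)
  ε-move, top A: go to q2, push ε → (q2, ε, #)
All input consumed; M is in state q2.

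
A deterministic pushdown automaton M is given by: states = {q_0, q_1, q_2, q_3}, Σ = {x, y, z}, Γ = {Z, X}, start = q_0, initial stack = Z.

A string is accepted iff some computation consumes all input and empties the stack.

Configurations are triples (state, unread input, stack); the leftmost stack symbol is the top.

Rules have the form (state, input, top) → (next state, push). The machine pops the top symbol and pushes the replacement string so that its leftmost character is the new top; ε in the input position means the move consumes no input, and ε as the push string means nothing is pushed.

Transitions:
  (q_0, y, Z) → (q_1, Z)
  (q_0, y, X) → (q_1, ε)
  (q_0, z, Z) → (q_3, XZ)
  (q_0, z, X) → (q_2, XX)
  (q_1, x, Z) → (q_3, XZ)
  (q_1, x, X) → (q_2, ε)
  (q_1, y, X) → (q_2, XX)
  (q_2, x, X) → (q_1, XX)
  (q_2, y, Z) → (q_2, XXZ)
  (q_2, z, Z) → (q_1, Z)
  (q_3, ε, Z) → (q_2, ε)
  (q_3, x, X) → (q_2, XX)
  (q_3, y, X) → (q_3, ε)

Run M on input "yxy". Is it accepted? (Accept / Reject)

(q_0, yxy, Z)
  read y, top Z: go to q_1, push Z → (q_1, xy, Z)
  read x, top Z: go to q_3, push XZ → (q_3, y, XZ)
  read y, top X: go to q_3, push ε → (q_3, ε, Z)
  ε-move, top Z: go to q_2, push ε → (q_2, ε, ε)
All input consumed and the stack is empty.

Accept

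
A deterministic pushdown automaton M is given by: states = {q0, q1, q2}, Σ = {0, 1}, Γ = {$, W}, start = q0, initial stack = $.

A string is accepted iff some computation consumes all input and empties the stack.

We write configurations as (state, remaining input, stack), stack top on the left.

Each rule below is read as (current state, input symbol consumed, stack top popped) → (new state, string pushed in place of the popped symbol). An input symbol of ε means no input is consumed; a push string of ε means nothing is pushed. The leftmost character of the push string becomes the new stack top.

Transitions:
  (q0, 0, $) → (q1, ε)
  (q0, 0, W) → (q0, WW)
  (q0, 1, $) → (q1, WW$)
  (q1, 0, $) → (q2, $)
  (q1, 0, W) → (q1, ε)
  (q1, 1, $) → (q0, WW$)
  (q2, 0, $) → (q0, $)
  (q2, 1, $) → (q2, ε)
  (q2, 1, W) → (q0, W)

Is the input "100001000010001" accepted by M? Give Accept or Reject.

Accept

(q0, 100001000010001, $) ⊢ (q1, 00001000010001, WW$) ⊢ (q1, 0001000010001, W$) ⊢ (q1, 001000010001, $) ⊢ (q2, 01000010001, $) ⊢ (q0, 1000010001, $) ⊢ (q1, 000010001, WW$) ⊢ (q1, 00010001, W$) ⊢ (q1, 0010001, $) ⊢ (q2, 010001, $) ⊢ (q0, 10001, $) ⊢ (q1, 0001, WW$) ⊢ (q1, 001, W$) ⊢ (q1, 01, $) ⊢ (q2, 1, $) ⊢ (q2, ε, ε)
All input consumed and the stack is empty.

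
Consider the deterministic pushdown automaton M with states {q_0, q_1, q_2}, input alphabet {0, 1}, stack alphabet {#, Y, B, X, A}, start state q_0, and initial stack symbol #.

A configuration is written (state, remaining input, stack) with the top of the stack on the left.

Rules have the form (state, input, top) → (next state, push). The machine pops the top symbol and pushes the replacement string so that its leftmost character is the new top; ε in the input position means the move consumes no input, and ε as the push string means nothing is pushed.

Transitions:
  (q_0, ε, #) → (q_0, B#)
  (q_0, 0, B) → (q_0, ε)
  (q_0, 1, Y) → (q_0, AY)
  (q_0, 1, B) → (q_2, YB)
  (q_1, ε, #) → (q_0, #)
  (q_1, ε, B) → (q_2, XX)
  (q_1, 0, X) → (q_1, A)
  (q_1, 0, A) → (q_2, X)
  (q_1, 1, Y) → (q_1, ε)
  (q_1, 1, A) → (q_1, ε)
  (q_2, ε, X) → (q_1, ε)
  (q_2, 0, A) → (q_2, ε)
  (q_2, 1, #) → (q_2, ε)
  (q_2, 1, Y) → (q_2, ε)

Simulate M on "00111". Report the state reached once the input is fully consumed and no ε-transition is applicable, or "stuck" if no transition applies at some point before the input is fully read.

(q_0, 00111, #)
  ε-move, top #: go to q_0, push B# → (q_0, 00111, B#)
  read 0, top B: go to q_0, push ε → (q_0, 0111, #)
  ε-move, top #: go to q_0, push B# → (q_0, 0111, B#)
  read 0, top B: go to q_0, push ε → (q_0, 111, #)
  ε-move, top #: go to q_0, push B# → (q_0, 111, B#)
  read 1, top B: go to q_2, push YB → (q_2, 11, YB#)
  read 1, top Y: go to q_2, push ε → (q_2, 1, B#)
No transition for (q_2, 1, top B); M blocks with input 1 remaining.

stuck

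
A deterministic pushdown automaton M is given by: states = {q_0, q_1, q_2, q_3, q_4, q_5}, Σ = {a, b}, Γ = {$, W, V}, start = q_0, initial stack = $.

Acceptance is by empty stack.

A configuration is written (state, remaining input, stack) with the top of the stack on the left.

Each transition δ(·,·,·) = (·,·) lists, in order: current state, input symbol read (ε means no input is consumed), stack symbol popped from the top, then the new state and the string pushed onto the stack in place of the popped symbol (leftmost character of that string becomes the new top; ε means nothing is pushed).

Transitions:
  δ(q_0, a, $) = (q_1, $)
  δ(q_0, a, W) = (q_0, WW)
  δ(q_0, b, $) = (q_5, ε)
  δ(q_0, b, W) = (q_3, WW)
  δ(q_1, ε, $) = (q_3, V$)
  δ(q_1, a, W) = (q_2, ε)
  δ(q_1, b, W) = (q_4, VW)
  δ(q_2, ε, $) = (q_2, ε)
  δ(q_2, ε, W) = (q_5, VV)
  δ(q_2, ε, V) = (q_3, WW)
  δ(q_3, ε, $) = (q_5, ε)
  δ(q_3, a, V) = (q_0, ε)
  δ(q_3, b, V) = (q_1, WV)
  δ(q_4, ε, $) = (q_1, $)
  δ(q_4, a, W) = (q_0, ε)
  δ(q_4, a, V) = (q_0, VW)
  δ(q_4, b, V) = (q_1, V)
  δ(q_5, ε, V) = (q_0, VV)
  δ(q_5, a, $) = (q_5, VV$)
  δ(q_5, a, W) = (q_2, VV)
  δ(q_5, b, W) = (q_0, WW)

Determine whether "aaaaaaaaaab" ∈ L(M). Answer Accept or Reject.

Accept

(q_0, aaaaaaaaaab, $)
  read a, top $: go to q_1, push $ → (q_1, aaaaaaaaab, $)
  ε-move, top $: go to q_3, push V$ → (q_3, aaaaaaaaab, V$)
  read a, top V: go to q_0, push ε → (q_0, aaaaaaaab, $)
  read a, top $: go to q_1, push $ → (q_1, aaaaaaab, $)
  ε-move, top $: go to q_3, push V$ → (q_3, aaaaaaab, V$)
  read a, top V: go to q_0, push ε → (q_0, aaaaaab, $)
  read a, top $: go to q_1, push $ → (q_1, aaaaab, $)
  ε-move, top $: go to q_3, push V$ → (q_3, aaaaab, V$)
  read a, top V: go to q_0, push ε → (q_0, aaaab, $)
  read a, top $: go to q_1, push $ → (q_1, aaab, $)
  ε-move, top $: go to q_3, push V$ → (q_3, aaab, V$)
  read a, top V: go to q_0, push ε → (q_0, aab, $)
  read a, top $: go to q_1, push $ → (q_1, ab, $)
  ε-move, top $: go to q_3, push V$ → (q_3, ab, V$)
  read a, top V: go to q_0, push ε → (q_0, b, $)
  read b, top $: go to q_5, push ε → (q_5, ε, ε)
All input consumed and the stack is empty.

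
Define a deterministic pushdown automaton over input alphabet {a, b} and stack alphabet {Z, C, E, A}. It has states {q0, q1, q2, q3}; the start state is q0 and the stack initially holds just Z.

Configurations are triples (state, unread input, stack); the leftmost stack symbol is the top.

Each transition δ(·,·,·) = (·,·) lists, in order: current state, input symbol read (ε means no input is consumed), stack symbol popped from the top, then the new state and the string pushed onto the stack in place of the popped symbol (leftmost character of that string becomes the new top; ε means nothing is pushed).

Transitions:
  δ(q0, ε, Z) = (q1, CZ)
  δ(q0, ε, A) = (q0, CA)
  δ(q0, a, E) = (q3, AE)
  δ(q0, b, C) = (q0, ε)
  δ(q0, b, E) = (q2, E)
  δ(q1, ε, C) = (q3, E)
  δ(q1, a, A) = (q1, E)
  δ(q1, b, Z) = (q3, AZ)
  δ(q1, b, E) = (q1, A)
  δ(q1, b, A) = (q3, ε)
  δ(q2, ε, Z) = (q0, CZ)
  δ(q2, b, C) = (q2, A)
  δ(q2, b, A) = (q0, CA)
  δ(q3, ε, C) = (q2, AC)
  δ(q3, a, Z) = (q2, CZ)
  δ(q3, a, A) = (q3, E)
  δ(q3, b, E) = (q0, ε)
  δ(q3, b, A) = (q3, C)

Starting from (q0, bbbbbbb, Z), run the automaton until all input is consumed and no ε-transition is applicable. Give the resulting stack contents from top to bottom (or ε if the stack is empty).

EZ

(q0, bbbbbbb, Z)
  ε-move, top Z: go to q1, push CZ → (q1, bbbbbbb, CZ)
  ε-move, top C: go to q3, push E → (q3, bbbbbbb, EZ)
  read b, top E: go to q0, push ε → (q0, bbbbbb, Z)
  ε-move, top Z: go to q1, push CZ → (q1, bbbbbb, CZ)
  ε-move, top C: go to q3, push E → (q3, bbbbbb, EZ)
  read b, top E: go to q0, push ε → (q0, bbbbb, Z)
  ε-move, top Z: go to q1, push CZ → (q1, bbbbb, CZ)
  ε-move, top C: go to q3, push E → (q3, bbbbb, EZ)
  read b, top E: go to q0, push ε → (q0, bbbb, Z)
  ε-move, top Z: go to q1, push CZ → (q1, bbbb, CZ)
  ε-move, top C: go to q3, push E → (q3, bbbb, EZ)
  read b, top E: go to q0, push ε → (q0, bbb, Z)
  ε-move, top Z: go to q1, push CZ → (q1, bbb, CZ)
  ε-move, top C: go to q3, push E → (q3, bbb, EZ)
  read b, top E: go to q0, push ε → (q0, bb, Z)
  ε-move, top Z: go to q1, push CZ → (q1, bb, CZ)
  ε-move, top C: go to q3, push E → (q3, bb, EZ)
  read b, top E: go to q0, push ε → (q0, b, Z)
  ε-move, top Z: go to q1, push CZ → (q1, b, CZ)
  ε-move, top C: go to q3, push E → (q3, b, EZ)
  read b, top E: go to q0, push ε → (q0, ε, Z)
  ε-move, top Z: go to q1, push CZ → (q1, ε, CZ)
  ε-move, top C: go to q3, push E → (q3, ε, EZ)
All input consumed in state q3 with stack EZ.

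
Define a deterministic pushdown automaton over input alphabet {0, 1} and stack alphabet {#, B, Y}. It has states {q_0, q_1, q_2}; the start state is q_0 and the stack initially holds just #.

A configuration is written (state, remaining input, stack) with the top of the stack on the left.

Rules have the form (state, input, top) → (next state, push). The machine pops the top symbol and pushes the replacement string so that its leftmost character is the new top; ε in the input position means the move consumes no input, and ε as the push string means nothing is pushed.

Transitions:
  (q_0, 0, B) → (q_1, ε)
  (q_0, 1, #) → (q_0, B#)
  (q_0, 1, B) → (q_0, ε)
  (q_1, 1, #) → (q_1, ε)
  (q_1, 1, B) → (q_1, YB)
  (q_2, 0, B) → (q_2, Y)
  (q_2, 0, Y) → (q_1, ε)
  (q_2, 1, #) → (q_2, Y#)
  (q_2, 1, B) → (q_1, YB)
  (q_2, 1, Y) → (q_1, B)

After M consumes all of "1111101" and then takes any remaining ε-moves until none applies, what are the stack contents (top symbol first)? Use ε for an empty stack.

ε

(q_0, 1111101, #)
  read 1, top #: go to q_0, push B# → (q_0, 111101, B#)
  read 1, top B: go to q_0, push ε → (q_0, 11101, #)
  read 1, top #: go to q_0, push B# → (q_0, 1101, B#)
  read 1, top B: go to q_0, push ε → (q_0, 101, #)
  read 1, top #: go to q_0, push B# → (q_0, 01, B#)
  read 0, top B: go to q_1, push ε → (q_1, 1, #)
  read 1, top #: go to q_1, push ε → (q_1, ε, ε)
All input consumed in state q_1 with stack ε.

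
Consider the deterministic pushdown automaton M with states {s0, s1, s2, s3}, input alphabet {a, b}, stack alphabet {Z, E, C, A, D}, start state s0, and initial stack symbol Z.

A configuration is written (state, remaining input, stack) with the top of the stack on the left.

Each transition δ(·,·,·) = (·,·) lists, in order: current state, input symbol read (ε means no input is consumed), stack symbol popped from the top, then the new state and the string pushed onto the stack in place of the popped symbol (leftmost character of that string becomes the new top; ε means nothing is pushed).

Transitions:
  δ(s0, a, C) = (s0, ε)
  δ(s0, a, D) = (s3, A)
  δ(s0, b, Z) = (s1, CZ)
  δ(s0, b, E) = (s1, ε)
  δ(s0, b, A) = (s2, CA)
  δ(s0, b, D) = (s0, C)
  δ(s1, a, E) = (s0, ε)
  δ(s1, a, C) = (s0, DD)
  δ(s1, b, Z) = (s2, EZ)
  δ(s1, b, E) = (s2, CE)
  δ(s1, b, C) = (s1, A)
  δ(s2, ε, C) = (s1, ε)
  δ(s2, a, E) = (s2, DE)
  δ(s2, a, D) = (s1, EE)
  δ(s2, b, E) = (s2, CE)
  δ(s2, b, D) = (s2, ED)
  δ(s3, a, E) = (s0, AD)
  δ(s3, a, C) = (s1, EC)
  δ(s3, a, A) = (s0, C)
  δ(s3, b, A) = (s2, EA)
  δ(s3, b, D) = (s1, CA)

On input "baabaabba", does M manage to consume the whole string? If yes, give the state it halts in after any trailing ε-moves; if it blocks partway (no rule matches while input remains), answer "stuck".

(s0, baabaabba, Z)
  read b, top Z: go to s1, push CZ → (s1, aabaabba, CZ)
  read a, top C: go to s0, push DD → (s0, abaabba, DDZ)
  read a, top D: go to s3, push A → (s3, baabba, ADZ)
  read b, top A: go to s2, push EA → (s2, aabba, EADZ)
  read a, top E: go to s2, push DE → (s2, abba, DEADZ)
  read a, top D: go to s1, push EE → (s1, bba, EEEADZ)
  read b, top E: go to s2, push CE → (s2, ba, CEEEADZ)
  ε-move, top C: go to s1, push ε → (s1, ba, EEEADZ)
  read b, top E: go to s2, push CE → (s2, a, CEEEADZ)
  ε-move, top C: go to s1, push ε → (s1, a, EEEADZ)
  read a, top E: go to s0, push ε → (s0, ε, EEADZ)
All input consumed; M is in state s0.

s0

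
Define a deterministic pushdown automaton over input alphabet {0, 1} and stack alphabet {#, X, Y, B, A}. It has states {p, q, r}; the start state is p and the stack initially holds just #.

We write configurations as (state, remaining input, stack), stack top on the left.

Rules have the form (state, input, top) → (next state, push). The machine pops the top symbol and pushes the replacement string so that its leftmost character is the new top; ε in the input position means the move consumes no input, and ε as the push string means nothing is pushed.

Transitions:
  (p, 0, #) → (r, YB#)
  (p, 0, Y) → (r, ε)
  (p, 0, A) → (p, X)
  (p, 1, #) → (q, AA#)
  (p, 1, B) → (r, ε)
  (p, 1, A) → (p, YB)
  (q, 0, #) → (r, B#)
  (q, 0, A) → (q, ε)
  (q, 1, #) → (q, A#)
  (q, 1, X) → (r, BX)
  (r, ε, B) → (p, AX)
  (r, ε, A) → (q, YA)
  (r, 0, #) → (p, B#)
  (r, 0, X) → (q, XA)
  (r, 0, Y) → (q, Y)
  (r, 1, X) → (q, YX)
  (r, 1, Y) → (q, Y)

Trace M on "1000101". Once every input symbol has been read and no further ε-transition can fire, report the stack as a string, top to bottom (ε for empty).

YBXX#

(p, 1000101, #)
  read 1, top #: go to q, push AA# → (q, 000101, AA#)
  read 0, top A: go to q, push ε → (q, 00101, A#)
  read 0, top A: go to q, push ε → (q, 0101, #)
  read 0, top #: go to r, push B# → (r, 101, B#)
  ε-move, top B: go to p, push AX → (p, 101, AX#)
  read 1, top A: go to p, push YB → (p, 01, YBX#)
  read 0, top Y: go to r, push ε → (r, 1, BX#)
  ε-move, top B: go to p, push AX → (p, 1, AXX#)
  read 1, top A: go to p, push YB → (p, ε, YBXX#)
All input consumed in state p with stack YBXX#.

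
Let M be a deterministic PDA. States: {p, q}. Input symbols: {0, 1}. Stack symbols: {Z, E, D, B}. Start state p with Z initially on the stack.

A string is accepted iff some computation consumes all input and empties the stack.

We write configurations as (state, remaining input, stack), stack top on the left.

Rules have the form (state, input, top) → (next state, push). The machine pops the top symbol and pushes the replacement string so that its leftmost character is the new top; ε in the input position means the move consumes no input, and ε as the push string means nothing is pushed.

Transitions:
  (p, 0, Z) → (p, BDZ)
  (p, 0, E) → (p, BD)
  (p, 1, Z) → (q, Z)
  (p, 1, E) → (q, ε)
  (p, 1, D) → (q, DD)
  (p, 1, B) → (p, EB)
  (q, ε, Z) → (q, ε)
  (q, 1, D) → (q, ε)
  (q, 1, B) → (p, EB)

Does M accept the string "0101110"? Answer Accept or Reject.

Reject

(p, 0101110, Z)
  read 0, top Z: go to p, push BDZ → (p, 101110, BDZ)
  read 1, top B: go to p, push EB → (p, 01110, EBDZ)
  read 0, top E: go to p, push BD → (p, 1110, BDBDZ)
  read 1, top B: go to p, push EB → (p, 110, EBDBDZ)
  read 1, top E: go to q, push ε → (q, 10, BDBDZ)
  read 1, top B: go to p, push EB → (p, 0, EBDBDZ)
  read 0, top E: go to p, push BD → (p, ε, BDBDBDZ)
All input consumed; stack is BDBDBDZ, not empty, and no further ε-move applies.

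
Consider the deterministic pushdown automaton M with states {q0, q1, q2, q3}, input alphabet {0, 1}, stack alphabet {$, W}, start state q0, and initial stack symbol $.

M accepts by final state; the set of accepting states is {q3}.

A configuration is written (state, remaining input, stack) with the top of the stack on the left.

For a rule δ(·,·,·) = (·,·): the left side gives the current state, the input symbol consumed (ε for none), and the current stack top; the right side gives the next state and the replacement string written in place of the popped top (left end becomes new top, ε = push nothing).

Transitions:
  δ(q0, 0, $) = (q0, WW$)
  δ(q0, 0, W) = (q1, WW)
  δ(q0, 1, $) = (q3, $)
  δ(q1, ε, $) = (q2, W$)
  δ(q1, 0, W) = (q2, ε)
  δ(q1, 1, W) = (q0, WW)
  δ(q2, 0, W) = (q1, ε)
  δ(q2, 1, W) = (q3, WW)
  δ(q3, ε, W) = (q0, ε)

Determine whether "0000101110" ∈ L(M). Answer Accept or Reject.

(q0, 0000101110, $) ⊢ (q0, 000101110, WW$) ⊢ (q1, 00101110, WWW$) ⊢ (q2, 0101110, WW$) ⊢ (q1, 101110, W$) ⊢ (q0, 01110, WW$) ⊢ (q1, 1110, WWW$) ⊢ (q0, 110, WWWW$)
No transition applies at (q0, 110, WWWW$); input not fully consumed.

Reject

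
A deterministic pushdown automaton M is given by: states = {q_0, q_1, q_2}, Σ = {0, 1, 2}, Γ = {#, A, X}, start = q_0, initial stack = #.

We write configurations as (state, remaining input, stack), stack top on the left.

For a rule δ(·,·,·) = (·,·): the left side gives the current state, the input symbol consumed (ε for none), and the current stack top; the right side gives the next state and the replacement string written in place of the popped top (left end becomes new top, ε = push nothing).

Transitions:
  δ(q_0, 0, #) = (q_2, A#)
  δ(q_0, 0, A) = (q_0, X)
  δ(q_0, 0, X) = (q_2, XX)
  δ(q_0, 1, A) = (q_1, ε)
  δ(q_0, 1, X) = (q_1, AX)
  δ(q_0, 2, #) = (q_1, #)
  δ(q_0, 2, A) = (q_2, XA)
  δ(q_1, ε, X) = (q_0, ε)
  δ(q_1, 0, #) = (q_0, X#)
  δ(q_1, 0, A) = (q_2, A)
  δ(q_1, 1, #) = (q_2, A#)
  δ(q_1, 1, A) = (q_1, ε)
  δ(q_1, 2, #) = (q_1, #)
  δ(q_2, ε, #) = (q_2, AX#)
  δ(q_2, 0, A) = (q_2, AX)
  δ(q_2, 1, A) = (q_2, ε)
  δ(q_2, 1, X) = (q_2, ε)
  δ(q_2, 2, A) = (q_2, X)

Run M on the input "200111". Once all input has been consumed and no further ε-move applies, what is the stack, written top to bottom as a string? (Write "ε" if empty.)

X#

(q_0, 200111, #)
  read 2, top #: go to q_1, push # → (q_1, 00111, #)
  read 0, top #: go to q_0, push X# → (q_0, 0111, X#)
  read 0, top X: go to q_2, push XX → (q_2, 111, XX#)
  read 1, top X: go to q_2, push ε → (q_2, 11, X#)
  read 1, top X: go to q_2, push ε → (q_2, 1, #)
  ε-move, top #: go to q_2, push AX# → (q_2, 1, AX#)
  read 1, top A: go to q_2, push ε → (q_2, ε, X#)
All input consumed in state q_2 with stack X#.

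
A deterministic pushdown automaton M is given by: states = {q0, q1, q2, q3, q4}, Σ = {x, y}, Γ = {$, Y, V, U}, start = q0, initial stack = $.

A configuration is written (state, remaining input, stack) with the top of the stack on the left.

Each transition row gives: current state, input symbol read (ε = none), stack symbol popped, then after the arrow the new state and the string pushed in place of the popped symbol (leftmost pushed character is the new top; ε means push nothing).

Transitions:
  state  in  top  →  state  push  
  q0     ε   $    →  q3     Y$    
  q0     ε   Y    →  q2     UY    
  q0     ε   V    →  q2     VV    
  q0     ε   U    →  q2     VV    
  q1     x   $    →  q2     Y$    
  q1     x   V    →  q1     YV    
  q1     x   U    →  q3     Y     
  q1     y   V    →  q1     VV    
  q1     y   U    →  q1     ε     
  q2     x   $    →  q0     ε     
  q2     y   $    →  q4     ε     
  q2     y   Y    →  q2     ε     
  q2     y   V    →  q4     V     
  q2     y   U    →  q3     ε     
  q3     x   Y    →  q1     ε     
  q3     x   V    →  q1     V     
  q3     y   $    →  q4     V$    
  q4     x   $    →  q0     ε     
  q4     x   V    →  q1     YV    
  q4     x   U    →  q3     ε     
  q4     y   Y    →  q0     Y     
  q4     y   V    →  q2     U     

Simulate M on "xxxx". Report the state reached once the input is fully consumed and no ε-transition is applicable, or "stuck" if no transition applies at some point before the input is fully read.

stuck

(q0, xxxx, $)
  ε-move, top $: go to q3, push Y$ → (q3, xxxx, Y$)
  read x, top Y: go to q1, push ε → (q1, xxx, $)
  read x, top $: go to q2, push Y$ → (q2, xx, Y$)
No transition for (q2, x, top Y); M blocks with input xx remaining.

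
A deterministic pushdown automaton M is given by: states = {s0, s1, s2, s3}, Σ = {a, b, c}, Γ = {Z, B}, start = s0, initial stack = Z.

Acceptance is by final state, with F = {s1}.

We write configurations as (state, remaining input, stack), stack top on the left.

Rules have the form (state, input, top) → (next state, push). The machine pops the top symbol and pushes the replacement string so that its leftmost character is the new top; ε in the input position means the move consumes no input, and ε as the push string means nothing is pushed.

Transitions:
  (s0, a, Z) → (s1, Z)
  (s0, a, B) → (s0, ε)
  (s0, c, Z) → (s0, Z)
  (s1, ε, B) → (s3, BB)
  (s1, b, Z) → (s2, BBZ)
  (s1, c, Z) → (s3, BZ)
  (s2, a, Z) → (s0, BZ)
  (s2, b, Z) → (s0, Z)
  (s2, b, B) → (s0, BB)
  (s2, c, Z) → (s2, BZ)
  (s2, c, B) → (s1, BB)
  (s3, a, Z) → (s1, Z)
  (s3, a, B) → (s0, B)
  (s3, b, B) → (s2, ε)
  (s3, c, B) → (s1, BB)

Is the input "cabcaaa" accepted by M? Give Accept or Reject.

(s0, cabcaaa, Z)
  read c, top Z: go to s0, push Z → (s0, abcaaa, Z)
  read a, top Z: go to s1, push Z → (s1, bcaaa, Z)
  read b, top Z: go to s2, push BBZ → (s2, caaa, BBZ)
  read c, top B: go to s1, push BB → (s1, aaa, BBBZ)
  ε-move, top B: go to s3, push BB → (s3, aaa, BBBBZ)
  read a, top B: go to s0, push B → (s0, aa, BBBBZ)
  read a, top B: go to s0, push ε → (s0, a, BBBZ)
  read a, top B: go to s0, push ε → (s0, ε, BBZ)
All input consumed; state s0 ∉ F and no further ε-move applies.

Reject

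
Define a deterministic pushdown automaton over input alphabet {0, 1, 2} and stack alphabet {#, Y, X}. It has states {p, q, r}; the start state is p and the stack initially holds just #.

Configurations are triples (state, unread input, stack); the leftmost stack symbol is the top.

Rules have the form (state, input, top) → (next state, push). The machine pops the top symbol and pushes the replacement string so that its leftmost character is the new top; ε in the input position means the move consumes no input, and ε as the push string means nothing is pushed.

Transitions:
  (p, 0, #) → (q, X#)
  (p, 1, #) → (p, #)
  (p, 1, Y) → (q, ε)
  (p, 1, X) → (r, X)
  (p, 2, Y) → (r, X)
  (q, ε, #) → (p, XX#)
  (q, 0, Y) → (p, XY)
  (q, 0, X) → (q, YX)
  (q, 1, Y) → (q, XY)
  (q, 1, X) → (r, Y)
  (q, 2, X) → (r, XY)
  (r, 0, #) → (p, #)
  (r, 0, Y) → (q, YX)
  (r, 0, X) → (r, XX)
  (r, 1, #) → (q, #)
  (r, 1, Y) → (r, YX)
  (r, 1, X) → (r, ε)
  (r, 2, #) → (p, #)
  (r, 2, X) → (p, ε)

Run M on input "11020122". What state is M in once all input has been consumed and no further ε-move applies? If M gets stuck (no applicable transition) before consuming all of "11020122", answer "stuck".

r

(p, 11020122, #) ⊢ (p, 1020122, #) ⊢ (p, 020122, #) ⊢ (q, 20122, X#) ⊢ (r, 0122, XY#) ⊢ (r, 122, XXY#) ⊢ (r, 22, XY#) ⊢ (p, 2, Y#) ⊢ (r, ε, X#)
All input consumed; M is in state r.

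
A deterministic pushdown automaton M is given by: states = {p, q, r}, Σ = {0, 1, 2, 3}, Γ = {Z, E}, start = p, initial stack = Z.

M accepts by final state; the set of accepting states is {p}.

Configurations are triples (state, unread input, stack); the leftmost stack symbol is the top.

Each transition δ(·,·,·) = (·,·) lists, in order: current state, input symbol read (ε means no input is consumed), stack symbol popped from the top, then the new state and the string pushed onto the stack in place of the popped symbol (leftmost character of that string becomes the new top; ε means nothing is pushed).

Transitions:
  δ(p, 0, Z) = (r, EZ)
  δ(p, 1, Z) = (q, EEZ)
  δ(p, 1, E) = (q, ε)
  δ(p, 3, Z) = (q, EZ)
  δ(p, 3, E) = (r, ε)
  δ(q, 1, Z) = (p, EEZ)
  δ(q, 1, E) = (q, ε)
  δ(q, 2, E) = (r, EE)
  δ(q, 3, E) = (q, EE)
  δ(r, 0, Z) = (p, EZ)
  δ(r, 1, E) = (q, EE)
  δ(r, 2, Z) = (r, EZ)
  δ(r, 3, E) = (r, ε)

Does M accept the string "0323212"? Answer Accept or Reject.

Reject

(p, 0323212, Z) ⊢ (r, 323212, EZ) ⊢ (r, 23212, Z) ⊢ (r, 3212, EZ) ⊢ (r, 212, Z) ⊢ (r, 12, EZ) ⊢ (q, 2, EEZ) ⊢ (r, ε, EEEZ)
All input consumed; state r ∉ F and no further ε-move applies.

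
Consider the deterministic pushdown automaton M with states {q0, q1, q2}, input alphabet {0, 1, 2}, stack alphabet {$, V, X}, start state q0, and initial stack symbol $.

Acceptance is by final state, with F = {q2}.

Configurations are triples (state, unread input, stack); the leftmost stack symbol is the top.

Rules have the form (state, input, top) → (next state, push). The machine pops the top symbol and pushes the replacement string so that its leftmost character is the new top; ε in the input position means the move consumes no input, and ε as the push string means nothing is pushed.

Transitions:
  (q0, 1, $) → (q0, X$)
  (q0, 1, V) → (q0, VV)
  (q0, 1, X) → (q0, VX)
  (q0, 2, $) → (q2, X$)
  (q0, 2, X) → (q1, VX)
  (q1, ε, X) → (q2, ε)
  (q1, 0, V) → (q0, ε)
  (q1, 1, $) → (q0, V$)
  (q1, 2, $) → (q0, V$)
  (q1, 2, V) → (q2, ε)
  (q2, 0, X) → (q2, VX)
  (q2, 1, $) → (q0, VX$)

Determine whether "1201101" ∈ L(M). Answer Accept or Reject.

(q0, 1201101, $) ⊢ (q0, 201101, X$) ⊢ (q1, 01101, VX$) ⊢ (q0, 1101, X$) ⊢ (q0, 101, VX$) ⊢ (q0, 01, VVX$)
No transition applies at (q0, 01, VVX$); input not fully consumed.

Reject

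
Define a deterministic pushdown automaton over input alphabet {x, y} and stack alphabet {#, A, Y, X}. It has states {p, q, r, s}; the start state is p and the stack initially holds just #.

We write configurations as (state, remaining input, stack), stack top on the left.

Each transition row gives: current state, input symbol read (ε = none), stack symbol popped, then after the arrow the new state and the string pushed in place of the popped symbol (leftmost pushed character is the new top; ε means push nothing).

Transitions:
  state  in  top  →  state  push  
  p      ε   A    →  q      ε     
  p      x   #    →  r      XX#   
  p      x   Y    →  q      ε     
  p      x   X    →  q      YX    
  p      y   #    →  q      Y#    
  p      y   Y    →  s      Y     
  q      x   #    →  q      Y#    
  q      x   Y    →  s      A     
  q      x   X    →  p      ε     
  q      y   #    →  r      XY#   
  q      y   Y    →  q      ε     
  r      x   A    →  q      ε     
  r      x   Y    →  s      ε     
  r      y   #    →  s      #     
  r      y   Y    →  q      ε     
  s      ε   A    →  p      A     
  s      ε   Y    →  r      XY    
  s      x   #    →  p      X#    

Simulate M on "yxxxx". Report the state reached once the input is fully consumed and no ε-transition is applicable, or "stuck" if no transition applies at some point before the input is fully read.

q

(p, yxxxx, #)
  read y, top #: go to q, push Y# → (q, xxxx, Y#)
  read x, top Y: go to s, push A → (s, xxx, A#)
  ε-move, top A: go to p, push A → (p, xxx, A#)
  ε-move, top A: go to q, push ε → (q, xxx, #)
  read x, top #: go to q, push Y# → (q, xx, Y#)
  read x, top Y: go to s, push A → (s, x, A#)
  ε-move, top A: go to p, push A → (p, x, A#)
  ε-move, top A: go to q, push ε → (q, x, #)
  read x, top #: go to q, push Y# → (q, ε, Y#)
All input consumed; M is in state q.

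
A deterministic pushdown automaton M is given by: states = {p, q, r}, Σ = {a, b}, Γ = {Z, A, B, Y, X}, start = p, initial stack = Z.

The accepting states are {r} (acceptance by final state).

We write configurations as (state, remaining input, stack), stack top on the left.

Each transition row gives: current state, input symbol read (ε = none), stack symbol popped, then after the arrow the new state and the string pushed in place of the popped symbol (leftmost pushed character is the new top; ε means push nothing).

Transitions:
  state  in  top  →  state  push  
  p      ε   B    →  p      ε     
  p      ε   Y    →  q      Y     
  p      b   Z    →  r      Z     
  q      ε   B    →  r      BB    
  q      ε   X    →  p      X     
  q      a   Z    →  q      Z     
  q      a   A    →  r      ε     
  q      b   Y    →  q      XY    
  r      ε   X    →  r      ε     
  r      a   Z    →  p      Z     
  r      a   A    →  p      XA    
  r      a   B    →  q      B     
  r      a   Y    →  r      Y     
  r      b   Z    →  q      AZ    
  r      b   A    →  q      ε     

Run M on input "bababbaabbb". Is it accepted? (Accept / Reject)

(p, bababbaabbb, Z) ⊢ (r, ababbaabbb, Z) ⊢ (p, babbaabbb, Z) ⊢ (r, abbaabbb, Z) ⊢ (p, bbaabbb, Z) ⊢ (r, baabbb, Z) ⊢ (q, aabbb, AZ) ⊢ (r, abbb, Z) ⊢ (p, bbb, Z) ⊢ (r, bb, Z) ⊢ (q, b, AZ)
No transition applies at (q, b, AZ); input not fully consumed.

Reject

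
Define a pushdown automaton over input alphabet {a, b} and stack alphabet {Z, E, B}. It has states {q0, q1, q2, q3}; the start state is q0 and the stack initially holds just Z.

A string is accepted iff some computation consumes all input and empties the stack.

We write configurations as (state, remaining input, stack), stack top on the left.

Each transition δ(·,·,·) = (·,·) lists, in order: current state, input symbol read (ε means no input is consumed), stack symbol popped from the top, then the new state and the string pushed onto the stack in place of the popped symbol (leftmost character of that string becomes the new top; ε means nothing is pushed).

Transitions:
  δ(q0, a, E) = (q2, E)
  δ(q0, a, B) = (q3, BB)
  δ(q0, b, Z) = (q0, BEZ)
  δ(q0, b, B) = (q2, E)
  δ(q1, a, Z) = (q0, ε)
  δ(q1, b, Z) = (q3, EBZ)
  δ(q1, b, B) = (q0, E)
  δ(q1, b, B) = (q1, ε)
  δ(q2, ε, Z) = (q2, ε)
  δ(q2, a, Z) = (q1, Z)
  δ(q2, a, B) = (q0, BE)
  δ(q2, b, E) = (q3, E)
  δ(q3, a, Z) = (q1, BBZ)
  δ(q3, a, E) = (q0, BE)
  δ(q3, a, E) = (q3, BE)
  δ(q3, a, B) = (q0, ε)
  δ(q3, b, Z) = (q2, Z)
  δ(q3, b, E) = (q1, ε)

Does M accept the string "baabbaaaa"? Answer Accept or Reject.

Reject

No computation consumes all input and empties the stack.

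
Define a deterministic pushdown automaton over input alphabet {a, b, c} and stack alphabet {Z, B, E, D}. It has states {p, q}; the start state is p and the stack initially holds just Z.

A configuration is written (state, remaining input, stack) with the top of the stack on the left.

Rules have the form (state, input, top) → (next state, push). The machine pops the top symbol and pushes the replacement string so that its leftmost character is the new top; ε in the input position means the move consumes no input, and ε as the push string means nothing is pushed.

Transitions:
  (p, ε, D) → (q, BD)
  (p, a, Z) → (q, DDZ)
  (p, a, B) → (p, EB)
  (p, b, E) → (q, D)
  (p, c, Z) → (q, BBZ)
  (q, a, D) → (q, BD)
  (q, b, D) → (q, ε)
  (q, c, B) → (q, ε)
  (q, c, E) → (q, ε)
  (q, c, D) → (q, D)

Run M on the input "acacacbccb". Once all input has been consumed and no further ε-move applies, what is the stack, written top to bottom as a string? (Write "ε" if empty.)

Z

(p, acacacbccb, Z) ⊢ (q, cacacbccb, DDZ) ⊢ (q, acacbccb, DDZ) ⊢ (q, cacbccb, BDDZ) ⊢ (q, acbccb, DDZ) ⊢ (q, cbccb, BDDZ) ⊢ (q, bccb, DDZ) ⊢ (q, ccb, DZ) ⊢ (q, cb, DZ) ⊢ (q, b, DZ) ⊢ (q, ε, Z)
All input consumed in state q with stack Z.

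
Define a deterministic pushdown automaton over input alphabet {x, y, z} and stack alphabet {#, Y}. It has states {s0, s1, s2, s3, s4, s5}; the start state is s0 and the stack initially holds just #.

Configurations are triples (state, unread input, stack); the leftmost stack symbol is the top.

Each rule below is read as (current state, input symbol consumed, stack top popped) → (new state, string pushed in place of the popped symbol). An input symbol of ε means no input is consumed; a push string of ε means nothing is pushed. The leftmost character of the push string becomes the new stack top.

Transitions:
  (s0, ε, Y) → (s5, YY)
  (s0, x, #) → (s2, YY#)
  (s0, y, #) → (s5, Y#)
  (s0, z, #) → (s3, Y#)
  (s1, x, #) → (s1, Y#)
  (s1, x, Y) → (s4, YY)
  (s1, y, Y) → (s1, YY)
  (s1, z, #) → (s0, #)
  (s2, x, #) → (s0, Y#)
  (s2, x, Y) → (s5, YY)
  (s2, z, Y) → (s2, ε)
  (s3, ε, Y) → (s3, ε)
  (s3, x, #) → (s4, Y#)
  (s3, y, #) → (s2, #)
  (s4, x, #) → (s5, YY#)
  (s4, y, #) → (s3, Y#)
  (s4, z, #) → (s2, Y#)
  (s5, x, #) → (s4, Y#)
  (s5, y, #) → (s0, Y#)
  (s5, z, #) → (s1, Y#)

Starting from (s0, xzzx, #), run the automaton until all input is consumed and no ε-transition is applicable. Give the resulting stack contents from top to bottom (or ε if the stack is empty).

YY#

(s0, xzzx, #) ⊢ (s2, zzx, YY#) ⊢ (s2, zx, Y#) ⊢ (s2, x, #) ⊢ (s0, ε, Y#) ⊢ (s5, ε, YY#)
All input consumed in state s5 with stack YY#.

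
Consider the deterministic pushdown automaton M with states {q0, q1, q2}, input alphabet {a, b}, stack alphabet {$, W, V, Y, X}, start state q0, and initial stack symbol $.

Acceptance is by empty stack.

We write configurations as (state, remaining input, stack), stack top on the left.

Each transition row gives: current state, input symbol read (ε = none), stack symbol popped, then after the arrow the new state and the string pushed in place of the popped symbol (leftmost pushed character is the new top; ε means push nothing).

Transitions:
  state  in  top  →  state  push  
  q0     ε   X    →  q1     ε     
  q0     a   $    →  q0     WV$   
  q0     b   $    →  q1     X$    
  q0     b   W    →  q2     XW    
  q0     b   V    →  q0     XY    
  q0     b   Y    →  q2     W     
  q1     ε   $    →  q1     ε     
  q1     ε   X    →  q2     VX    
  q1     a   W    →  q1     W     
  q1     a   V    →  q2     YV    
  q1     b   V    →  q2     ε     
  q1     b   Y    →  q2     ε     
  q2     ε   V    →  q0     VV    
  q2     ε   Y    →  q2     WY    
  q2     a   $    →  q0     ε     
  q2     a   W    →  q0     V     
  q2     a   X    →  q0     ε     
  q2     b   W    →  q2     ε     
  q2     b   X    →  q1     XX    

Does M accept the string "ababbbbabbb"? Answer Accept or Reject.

(q0, ababbbbabbb, $)
  read a, top $: go to q0, push WV$ → (q0, babbbbabbb, WV$)
  read b, top W: go to q2, push XW → (q2, abbbbabbb, XWV$)
  read a, top X: go to q0, push ε → (q0, bbbbabbb, WV$)
  read b, top W: go to q2, push XW → (q2, bbbabbb, XWV$)
  read b, top X: go to q1, push XX → (q1, bbabbb, XXWV$)
  ε-move, top X: go to q2, push VX → (q2, bbabbb, VXXWV$)
  ε-move, top V: go to q0, push VV → (q0, bbabbb, VVXXWV$)
  read b, top V: go to q0, push XY → (q0, babbb, XYVXXWV$)
  ε-move, top X: go to q1, push ε → (q1, babbb, YVXXWV$)
  read b, top Y: go to q2, push ε → (q2, abbb, VXXWV$)
  ε-move, top V: go to q0, push VV → (q0, abbb, VVXXWV$)
No transition applies at (q0, abbb, VVXXWV$); input not fully consumed.

Reject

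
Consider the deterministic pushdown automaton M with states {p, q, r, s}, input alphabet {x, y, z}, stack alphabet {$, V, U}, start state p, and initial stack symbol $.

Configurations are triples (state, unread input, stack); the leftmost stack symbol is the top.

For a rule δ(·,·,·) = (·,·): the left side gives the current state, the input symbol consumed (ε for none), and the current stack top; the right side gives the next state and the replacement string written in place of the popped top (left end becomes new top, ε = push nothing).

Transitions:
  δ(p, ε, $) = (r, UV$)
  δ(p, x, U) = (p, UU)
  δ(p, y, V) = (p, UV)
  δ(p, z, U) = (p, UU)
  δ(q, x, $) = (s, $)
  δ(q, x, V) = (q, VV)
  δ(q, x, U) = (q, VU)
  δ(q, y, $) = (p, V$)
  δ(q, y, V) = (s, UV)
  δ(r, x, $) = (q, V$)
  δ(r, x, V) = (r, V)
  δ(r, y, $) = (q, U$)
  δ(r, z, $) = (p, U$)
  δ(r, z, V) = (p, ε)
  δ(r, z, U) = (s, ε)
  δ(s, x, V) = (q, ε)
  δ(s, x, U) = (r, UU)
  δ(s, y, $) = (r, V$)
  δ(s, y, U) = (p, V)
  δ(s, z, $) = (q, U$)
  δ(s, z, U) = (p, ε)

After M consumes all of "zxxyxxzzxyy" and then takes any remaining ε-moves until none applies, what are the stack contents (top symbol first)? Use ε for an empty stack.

(p, zxxyxxzzxyy, $)
  ε-move, top $: go to r, push UV$ → (r, zxxyxxzzxyy, UV$)
  read z, top U: go to s, push ε → (s, xxyxxzzxyy, V$)
  read x, top V: go to q, push ε → (q, xyxxzzxyy, $)
  read x, top $: go to s, push $ → (s, yxxzzxyy, $)
  read y, top $: go to r, push V$ → (r, xxzzxyy, V$)
  read x, top V: go to r, push V → (r, xzzxyy, V$)
  read x, top V: go to r, push V → (r, zzxyy, V$)
  read z, top V: go to p, push ε → (p, zxyy, $)
  ε-move, top $: go to r, push UV$ → (r, zxyy, UV$)
  read z, top U: go to s, push ε → (s, xyy, V$)
  read x, top V: go to q, push ε → (q, yy, $)
  read y, top $: go to p, push V$ → (p, y, V$)
  read y, top V: go to p, push UV → (p, ε, UV$)
All input consumed in state p with stack UV$.

UV$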